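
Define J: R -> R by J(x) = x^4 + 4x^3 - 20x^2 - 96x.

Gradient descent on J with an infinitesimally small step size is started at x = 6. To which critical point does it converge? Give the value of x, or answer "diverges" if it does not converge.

J'(x) = 4(x - 3)(x + 2)(x + 4), so J'(6) = 960.
Gradient descent moves in the -J' direction, i.e. x is decreasing.
The nearest critical point in that direction is x = 3, where J'' = 140 > 0 (a local minimum). The iterate converges there.

3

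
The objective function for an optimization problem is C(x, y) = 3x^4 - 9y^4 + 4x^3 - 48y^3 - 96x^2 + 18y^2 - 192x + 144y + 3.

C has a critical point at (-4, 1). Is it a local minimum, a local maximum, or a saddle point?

saddle point

The mixed partial ∂²C/∂x∂y is 0, so the Hessian at any point is diag(C_xx, C_yy) = diag(12(3x^2 + 2x - 16), 36(-3y^2 - 8y + 1)).
At (-4, 1): H = diag(288, -360).
The eigenvalues have opposite signs, so H is indefinite: a saddle point.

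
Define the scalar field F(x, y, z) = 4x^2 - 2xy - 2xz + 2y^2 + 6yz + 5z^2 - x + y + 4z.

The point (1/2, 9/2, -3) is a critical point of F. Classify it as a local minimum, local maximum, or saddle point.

local minimum

The Hessian is constant: H = [[8, -2, -2], [-2, 4, 6], [-2, 6, 10]].
Leading principal minors: Δ₁ = 8, Δ₂ = 28, Δ₃ = 24.
All leading minors are positive, so H is positive definite: a local minimum.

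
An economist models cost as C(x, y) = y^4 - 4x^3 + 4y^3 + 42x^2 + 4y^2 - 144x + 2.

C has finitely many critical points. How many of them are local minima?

C separates as a function of x plus a function of y, so ∇C=0 decouples.
∂C/∂x = -12(x - 4)(x - 3) = 0 at x ∈ {3, 4}; ∂C/∂y = 4y(y + 1)(y + 2) = 0 at y ∈ {-2, -1, 0}.
The Hessian is diagonal: diag(C_xx, C_yy). Second derivatives: C_xx(3)=12, C_xx(4)=-12; C_yy(-2)=8, C_yy(-1)=-4, C_yy(0)=8.
Local minima occur where both diagonal entries positive: (3, -2), (3, 0). Count: 2.

2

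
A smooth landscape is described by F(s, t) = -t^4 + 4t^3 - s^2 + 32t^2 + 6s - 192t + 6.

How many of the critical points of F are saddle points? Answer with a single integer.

F separates as a function of s plus a function of t, so ∇F=0 decouples.
∂F/∂s = -2(s - 3) = 0 at s ∈ {3}; ∂F/∂t = -4(t - 4)(t - 3)(t + 4) = 0 at t ∈ {-4, 3, 4}.
The Hessian is diagonal: diag(F_ss, F_tt). Second derivatives: F_ss(3)=-2; F_tt(-4)=-224, F_tt(3)=28, F_tt(4)=-32.
Saddle points occur where the two diagonal entries have opposite signs: (3, 3). Count: 1.

1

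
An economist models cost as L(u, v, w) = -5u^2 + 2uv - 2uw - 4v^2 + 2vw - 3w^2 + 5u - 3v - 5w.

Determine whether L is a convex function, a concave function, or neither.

concave

L is quadratic, so its Hessian is the constant matrix H = [[-10, 2, -2], [2, -8, 2], [-2, 2, -6]].
Leading principal minors: -10, 76, -400.
Signs alternate −, +, − ⇒ H ≺ 0 ⇒ concave.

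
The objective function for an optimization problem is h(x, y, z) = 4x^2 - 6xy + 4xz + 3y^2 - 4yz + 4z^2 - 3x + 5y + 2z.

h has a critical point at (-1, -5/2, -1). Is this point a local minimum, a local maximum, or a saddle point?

local minimum

The Hessian is constant: H = [[8, -6, 4], [-6, 6, -4], [4, -4, 8]].
Leading principal minors: Δ₁ = 8, Δ₂ = 12, Δ₃ = 64.
All leading minors are positive, so H is positive definite: a local minimum.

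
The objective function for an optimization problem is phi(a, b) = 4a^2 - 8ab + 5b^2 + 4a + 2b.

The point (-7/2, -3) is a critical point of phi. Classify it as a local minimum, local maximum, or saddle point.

The Hessian of phi is constant: H = [[8, -8], [-8, 10]].
det(H) = 8·10 − (-8)² = 16.
det(H) > 0 and tr(H) = 18 > 0, so H is positive definite and the point is a local minimum.

local minimum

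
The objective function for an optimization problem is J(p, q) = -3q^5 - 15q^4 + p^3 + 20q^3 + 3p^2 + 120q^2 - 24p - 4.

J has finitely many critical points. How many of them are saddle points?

J separates as a function of p plus a function of q, so ∇J=0 decouples.
∂J/∂p = 3(p - 2)(p + 4) = 0 at p ∈ {-4, 2}; ∂J/∂q = -15q(q - 2)(q + 2)(q + 4) = 0 at q ∈ {-4, -2, 0, 2}.
The Hessian is diagonal: diag(J_pp, J_qq). Second derivatives: J_pp(-4)=-18, J_pp(2)=18; J_qq(-4)=720, J_qq(-2)=-240, J_qq(0)=240, J_qq(2)=-720.
Saddle points occur where the two diagonal entries have opposite signs: (-4, -4), (-4, 0), (2, -2), (2, 2). Count: 4.

4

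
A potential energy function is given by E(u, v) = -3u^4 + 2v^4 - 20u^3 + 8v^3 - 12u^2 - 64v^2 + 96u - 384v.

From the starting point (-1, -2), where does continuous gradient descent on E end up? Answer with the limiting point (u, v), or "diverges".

E is separable, so gradient descent decouples: u follows -∂E/∂u, v follows -∂E/∂v.
∂E/∂u = -12(u - 1)(u + 2)(u + 4); at u=-1 this is 72, so u decreases.
∂E/∂v = 8(v - 4)(v + 3)(v + 4); at v=-2 this is -96, so v increases.
u converges to its nearest critical value -2 (a local min of the u-part); v converges to 4. The iterate converges to (-2, 4).

(-2, 4)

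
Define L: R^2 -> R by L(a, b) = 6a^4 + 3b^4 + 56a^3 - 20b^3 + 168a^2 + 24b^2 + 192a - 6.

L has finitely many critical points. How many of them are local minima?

4

L separates as a function of a plus a function of b, so ∇L=0 decouples.
∂L/∂a = 24(a + 1)(a + 2)(a + 4) = 0 at a ∈ {-4, -2, -1}; ∂L/∂b = 12b(b - 4)(b - 1) = 0 at b ∈ {0, 1, 4}.
The Hessian is diagonal: diag(L_aa, L_bb). Second derivatives: L_aa(-4)=144, L_aa(-2)=-48, L_aa(-1)=72; L_bb(0)=48, L_bb(1)=-36, L_bb(4)=144.
Local minima occur where both diagonal entries positive: (-4, 0), (-4, 4), (-1, 0), (-1, 4). Count: 4.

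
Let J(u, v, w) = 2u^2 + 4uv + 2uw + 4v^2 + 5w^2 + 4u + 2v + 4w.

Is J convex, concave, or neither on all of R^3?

convex

J is quadratic, so its Hessian is the constant matrix H = [[4, 4, 2], [4, 8, 0], [2, 0, 10]].
Leading principal minors: 4, 16, 128.
All positive ⇒ H ≻ 0 ⇒ convex.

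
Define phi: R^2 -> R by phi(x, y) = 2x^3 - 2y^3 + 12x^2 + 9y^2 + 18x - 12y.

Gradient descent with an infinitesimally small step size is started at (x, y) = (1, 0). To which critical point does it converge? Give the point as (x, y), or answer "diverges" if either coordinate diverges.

phi is separable, so gradient descent decouples: x follows -∂phi/∂x, y follows -∂phi/∂y.
∂phi/∂x = 6(x + 1)(x + 3); at x=1 this is 48, so x decreases.
∂phi/∂y = -6(y - 2)(y - 1); at y=0 this is -12, so y increases.
x converges to its nearest critical value -1 (a local min of the x-part); y converges to 1. The iterate converges to (-1, 1).

(-1, 1)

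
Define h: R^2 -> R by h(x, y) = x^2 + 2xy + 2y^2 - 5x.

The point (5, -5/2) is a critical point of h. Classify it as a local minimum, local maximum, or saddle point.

local minimum

The Hessian of h is constant: H = [[2, 2], [2, 4]].
det(H) = 2·4 − 2² = 4.
det(H) > 0 and tr(H) = 6 > 0, so H is positive definite and the point is a local minimum.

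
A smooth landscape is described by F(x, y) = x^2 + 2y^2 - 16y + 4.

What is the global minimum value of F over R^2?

-28

F(x,y) separates as P(x) + Q(y) + 4, so its minimum is min P + min Q + 4.
P'(x) = 2x vanishes at x ∈ {0}; Q'(y) = 4y - 16 vanishes at y ∈ {4}.
Local minima of P (where P''>0): P(0)=0. Local minima of Q: Q(4)=-32.
So the global minimum of F is P(0) + Q(4) + 4 = 0 − 32 + 4 = -28, attained at (0, 4).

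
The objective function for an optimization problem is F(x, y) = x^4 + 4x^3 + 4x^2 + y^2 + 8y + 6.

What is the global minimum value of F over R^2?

F(x,y) separates as P(x) + Q(y) + 6, so its minimum is min P + min Q + 6.
P'(x) = 4x(x + 1)(x + 2) vanishes at x ∈ {-2, -1, 0}; Q'(y) = 2y + 8 vanishes at y ∈ {-4}.
Local minima of P (where P''>0): P(-2)=0, P(0)=0. Local minima of Q: Q(-4)=-16.
So the global minimum of F is P(-2) + Q(-4) + 6 = 0 − 16 + 6 = -10, attained at (-2, -4).

-10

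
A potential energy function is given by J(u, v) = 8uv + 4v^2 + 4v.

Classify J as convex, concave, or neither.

J is quadratic, so its Hessian is the constant matrix H = [[0, 8], [8, 8]].
det(H) = -64, tr(H) = 8.
det(H) < 0, so H is indefinite: neither convex nor concave.

neither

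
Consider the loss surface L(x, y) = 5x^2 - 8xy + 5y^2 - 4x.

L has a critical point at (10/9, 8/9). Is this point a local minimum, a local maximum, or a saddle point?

The Hessian of L is constant: H = [[10, -8], [-8, 10]].
det(H) = 10·10 − (-8)² = 36.
det(H) > 0 and tr(H) = 20 > 0, so H is positive definite and the point is a local minimum.

local minimum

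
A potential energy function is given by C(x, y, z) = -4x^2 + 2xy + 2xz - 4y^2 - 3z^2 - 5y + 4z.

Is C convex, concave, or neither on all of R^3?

concave

C is quadratic, so its Hessian is the constant matrix H = [[-8, 2, 2], [2, -8, 0], [2, 0, -6]].
Leading principal minors: -8, 60, -328.
Signs alternate −, +, − ⇒ H ≺ 0 ⇒ concave.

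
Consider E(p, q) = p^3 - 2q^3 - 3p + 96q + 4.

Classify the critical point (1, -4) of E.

The mixed partial ∂²E/∂p∂q is 0, so the Hessian at any point is diag(E_pp, E_qq) = diag(6p, -12q).
At (1, -4): H = diag(6, 48).
Both eigenvalues are positive, so H is positive definite: a local minimum.

local minimum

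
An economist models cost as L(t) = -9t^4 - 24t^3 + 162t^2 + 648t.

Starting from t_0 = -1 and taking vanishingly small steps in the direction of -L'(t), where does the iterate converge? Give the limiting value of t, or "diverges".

-2

L'(t) = -36(t - 3)(t + 2)(t + 3), so L'(-1) = 288.
Gradient descent moves in the -L' direction, i.e. t is decreasing.
The nearest critical point in that direction is t = -2, where L'' = 180 > 0 (a local minimum). The iterate converges there.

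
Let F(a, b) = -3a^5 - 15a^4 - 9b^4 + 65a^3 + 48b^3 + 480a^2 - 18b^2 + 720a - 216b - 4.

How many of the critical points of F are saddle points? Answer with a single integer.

6

F separates as a function of a plus a function of b, so ∇F=0 decouples.
∂F/∂a = -15(a - 4)(a + 1)(a + 3)(a + 4) = 0 at a ∈ {-4, -3, -1, 4}; ∂F/∂b = -36(b - 3)(b - 2)(b + 1) = 0 at b ∈ {-1, 2, 3}.
The Hessian is diagonal: diag(F_aa, F_bb). Second derivatives: F_aa(-4)=360, F_aa(-3)=-210, F_aa(-1)=450, F_aa(4)=-4200; F_bb(-1)=-432, F_bb(2)=108, F_bb(3)=-144.
Saddle points occur where the two diagonal entries have opposite signs: (-4, -1), (-4, 3), (-3, 2), (-1, -1), (-1, 3), (4, 2). Count: 6.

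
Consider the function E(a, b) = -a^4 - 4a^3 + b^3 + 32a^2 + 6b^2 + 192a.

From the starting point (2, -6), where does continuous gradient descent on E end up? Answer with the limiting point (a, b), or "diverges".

E is separable, so gradient descent decouples: a follows -∂E/∂a, b follows -∂E/∂b.
∂E/∂a = -4(a - 4)(a + 3)(a + 4); at a=2 this is 240, so a decreases.
∂E/∂b = 3b(b + 4); at b=-6 this is 36, so b decreases.
The b-coordinate has no critical point in that direction and runs off to infinity.

diverges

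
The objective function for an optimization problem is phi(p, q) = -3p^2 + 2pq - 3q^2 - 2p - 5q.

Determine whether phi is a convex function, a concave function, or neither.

concave

phi is quadratic, so its Hessian is the constant matrix H = [[-6, 2], [2, -6]].
det(H) = 32, tr(H) = -12.
det(H) > 0 and tr(H) < 0, so H is negative definite everywhere: concave.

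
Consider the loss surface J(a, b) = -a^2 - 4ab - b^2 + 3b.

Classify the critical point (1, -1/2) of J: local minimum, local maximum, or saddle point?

The Hessian of J is constant: H = [[-2, -4], [-4, -2]].
det(H) = (-2)·(-2) − (-4)² = -12.
Since det(H) < 0, H is indefinite and the critical point is a saddle point.

saddle point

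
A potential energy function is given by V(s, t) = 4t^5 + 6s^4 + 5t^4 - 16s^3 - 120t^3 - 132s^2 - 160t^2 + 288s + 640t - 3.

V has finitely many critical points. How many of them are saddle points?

6

V separates as a function of s plus a function of t, so ∇V=0 decouples.
∂V/∂s = 24(s - 4)(s - 1)(s + 3) = 0 at s ∈ {-3, 1, 4}; ∂V/∂t = 20(t - 4)(t - 1)(t + 2)(t + 4) = 0 at t ∈ {-4, -2, 1, 4}.
The Hessian is diagonal: diag(V_ss, V_tt). Second derivatives: V_ss(-3)=672, V_ss(1)=-288, V_ss(4)=504; V_tt(-4)=-1600, V_tt(-2)=720, V_tt(1)=-900, V_tt(4)=2880.
Saddle points occur where the two diagonal entries have opposite signs: (-3, -4), (-3, 1), (1, -2), (1, 4), (4, -4), (4, 1). Count: 6.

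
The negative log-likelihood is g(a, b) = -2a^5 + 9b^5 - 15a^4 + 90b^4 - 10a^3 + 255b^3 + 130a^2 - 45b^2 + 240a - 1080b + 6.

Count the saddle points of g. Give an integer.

8

g separates as a function of a plus a function of b, so ∇g=0 decouples.
∂g/∂a = -10(a - 2)(a + 1)(a + 3)(a + 4) = 0 at a ∈ {-4, -3, -1, 2}; ∂g/∂b = 45(b - 1)(b + 2)(b + 3)(b + 4) = 0 at b ∈ {-4, -3, -2, 1}.
The Hessian is diagonal: diag(g_aa, g_bb). Second derivatives: g_aa(-4)=180, g_aa(-3)=-100, g_aa(-1)=180, g_aa(2)=-900; g_bb(-4)=-450, g_bb(-3)=180, g_bb(-2)=-270, g_bb(1)=2700.
Saddle points occur where the two diagonal entries have opposite signs: (-4, -4), (-4, -2), (-3, -3), (-3, 1), (-1, -4), (-1, -2), (2, -3), (2, 1). Count: 8.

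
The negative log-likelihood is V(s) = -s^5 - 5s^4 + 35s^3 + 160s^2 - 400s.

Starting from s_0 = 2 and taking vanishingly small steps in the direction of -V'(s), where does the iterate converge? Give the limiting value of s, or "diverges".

V'(s) = -5(s - 4)(s - 1)(s + 4)(s + 5), so V'(2) = 420.
Gradient descent moves in the -V' direction, i.e. s is decreasing.
The nearest critical point in that direction is s = 1, where V'' = 450 > 0 (a local minimum). The iterate converges there.

1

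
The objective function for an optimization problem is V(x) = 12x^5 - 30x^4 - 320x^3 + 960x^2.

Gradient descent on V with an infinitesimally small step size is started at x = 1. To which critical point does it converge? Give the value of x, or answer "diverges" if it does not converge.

0

V'(x) = 60x(x - 4)(x - 2)(x + 4), so V'(1) = 900.
Gradient descent moves in the -V' direction, i.e. x is decreasing.
The nearest critical point in that direction is x = 0, where V'' = 1920 > 0 (a local minimum). The iterate converges there.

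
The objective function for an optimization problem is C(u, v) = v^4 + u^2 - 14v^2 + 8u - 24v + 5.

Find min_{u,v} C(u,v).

C(u,v) separates as P(u) + Q(v) + 5, so its minimum is min P + min Q + 5.
P'(u) = 2u + 8 vanishes at u ∈ {-4}; Q'(v) = 4(v - 3)(v + 1)(v + 2) vanishes at v ∈ {-2, -1, 3}.
Local minima of P (where P''>0): P(-4)=-16. Local minima of Q: Q(-2)=8, Q(3)=-117.
So the global minimum of C is P(-4) + Q(3) + 5 = -16 − 117 + 5 = -128, attained at (-4, 3).

-128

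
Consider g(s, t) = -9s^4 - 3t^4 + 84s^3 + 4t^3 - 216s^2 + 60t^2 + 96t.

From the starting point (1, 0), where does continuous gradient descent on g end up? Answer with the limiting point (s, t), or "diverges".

g is separable, so gradient descent decouples: s follows -∂g/∂s, t follows -∂g/∂t.
∂g/∂s = -36s(s - 4)(s - 3); at s=1 this is -216, so s increases.
∂g/∂t = -12(t - 4)(t + 1)(t + 2); at t=0 this is 96, so t decreases.
s converges to its nearest critical value 3 (a local min of the s-part); t converges to -1. The iterate converges to (3, -1).

(3, -1)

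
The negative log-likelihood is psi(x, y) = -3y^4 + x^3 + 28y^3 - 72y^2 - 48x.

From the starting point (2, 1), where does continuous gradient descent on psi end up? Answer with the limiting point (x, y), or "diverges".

psi is separable, so gradient descent decouples: x follows -∂psi/∂x, y follows -∂psi/∂y.
∂psi/∂x = 3(x - 4)(x + 4); at x=2 this is -36, so x increases.
∂psi/∂y = -12y(y - 4)(y - 3); at y=1 this is -72, so y increases.
x converges to its nearest critical value 4 (a local min of the x-part); y converges to 3. The iterate converges to (4, 3).

(4, 3)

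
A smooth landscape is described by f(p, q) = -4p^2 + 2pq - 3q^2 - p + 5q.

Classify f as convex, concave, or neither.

concave

f is quadratic, so its Hessian is the constant matrix H = [[-8, 2], [2, -6]].
det(H) = 44, tr(H) = -14.
det(H) > 0 and tr(H) < 0, so H is negative definite everywhere: concave.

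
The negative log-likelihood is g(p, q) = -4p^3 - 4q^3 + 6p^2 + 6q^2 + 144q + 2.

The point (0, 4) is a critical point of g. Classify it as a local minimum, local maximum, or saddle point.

saddle point

The mixed partial ∂²g/∂p∂q is 0, so the Hessian at any point is diag(g_pp, g_qq) = diag(12(-2p + 1), 12(-2q + 1)).
At (0, 4): H = diag(12, -84).
The eigenvalues have opposite signs, so H is indefinite: a saddle point.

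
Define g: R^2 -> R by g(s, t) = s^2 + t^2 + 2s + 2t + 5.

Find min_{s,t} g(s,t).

g(s,t) separates as P(s) + Q(t) + 5, so its minimum is min P + min Q + 5.
P'(s) = 2s + 2 vanishes at s ∈ {-1}; Q'(t) = 2(t + 1) vanishes at t ∈ {-1}.
Local minima of P (where P''>0): P(-1)=-1. Local minima of Q: Q(-1)=-1.
So the global minimum of g is P(-1) + Q(-1) + 5 = -1 − 1 + 5 = 3, attained at (-1, -1).

3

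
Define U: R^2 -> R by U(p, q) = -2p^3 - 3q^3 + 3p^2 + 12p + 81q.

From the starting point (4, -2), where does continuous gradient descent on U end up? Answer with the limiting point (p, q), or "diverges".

diverges

U is separable, so gradient descent decouples: p follows -∂U/∂p, q follows -∂U/∂q.
∂U/∂p = -6(p - 2)(p + 1); at p=4 this is -60, so p increases.
∂U/∂q = -9(q - 3)(q + 3); at q=-2 this is 45, so q decreases.
The p-coordinate has no critical point in that direction and runs off to infinity.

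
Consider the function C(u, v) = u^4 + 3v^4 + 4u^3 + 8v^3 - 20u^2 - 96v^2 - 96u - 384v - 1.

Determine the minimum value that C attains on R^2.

C(u,v) separates as P(u) + Q(v) − 1, so its minimum is min P + min Q − 1.
P'(u) = 4(u - 3)(u + 2)(u + 4) vanishes at u ∈ {-4, -2, 3}; Q'(v) = 12(v - 4)(v + 2)(v + 4) vanishes at v ∈ {-4, -2, 4}.
Local minima of P (where P''>0): P(-4)=64, P(3)=-279. Local minima of Q: Q(-4)=256, Q(4)=-1792.
So the global minimum of C is P(3) + Q(4) − 1 = -279 − 1792 − 1 = -2072, attained at (3, 4).

-2072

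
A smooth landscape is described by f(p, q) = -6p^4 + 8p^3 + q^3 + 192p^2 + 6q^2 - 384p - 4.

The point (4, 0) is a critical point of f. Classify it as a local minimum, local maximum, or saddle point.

saddle point

The mixed partial ∂²f/∂p∂q is 0, so the Hessian at any point is diag(f_pp, f_qq) = diag(24(-3p^2 + 2p + 16), 6(q + 2)).
At (4, 0): H = diag(-576, 12).
The eigenvalues have opposite signs, so H is indefinite: a saddle point.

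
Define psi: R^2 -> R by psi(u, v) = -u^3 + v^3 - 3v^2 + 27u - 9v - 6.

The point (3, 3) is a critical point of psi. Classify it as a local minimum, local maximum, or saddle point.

saddle point

The mixed partial ∂²psi/∂u∂v is 0, so the Hessian at any point is diag(psi_uu, psi_vv) = diag(-6u, 6(v - 1)).
At (3, 3): H = diag(-18, 12).
The eigenvalues have opposite signs, so H is indefinite: a saddle point.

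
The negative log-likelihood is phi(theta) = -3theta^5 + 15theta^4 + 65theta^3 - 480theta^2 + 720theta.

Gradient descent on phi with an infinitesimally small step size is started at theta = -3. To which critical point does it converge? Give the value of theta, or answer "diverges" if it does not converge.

-4

phi'(theta) = -15(theta - 4)(theta - 3)(theta - 1)(theta + 4), so phi'(-3) = 2520.
Gradient descent moves in the -phi' direction, i.e. theta is decreasing.
The nearest critical point in that direction is theta = -4, where phi'' = 4200 > 0 (a local minimum). The iterate converges there.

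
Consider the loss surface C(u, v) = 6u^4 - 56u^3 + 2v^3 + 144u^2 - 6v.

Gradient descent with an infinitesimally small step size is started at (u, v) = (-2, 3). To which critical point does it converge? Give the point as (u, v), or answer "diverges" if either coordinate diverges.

C is separable, so gradient descent decouples: u follows -∂C/∂u, v follows -∂C/∂v.
∂C/∂u = 24u(u - 4)(u - 3); at u=-2 this is -1440, so u increases.
∂C/∂v = 6(v - 1)(v + 1); at v=3 this is 48, so v decreases.
u converges to its nearest critical value 0 (a local min of the u-part); v converges to 1. The iterate converges to (0, 1).

(0, 1)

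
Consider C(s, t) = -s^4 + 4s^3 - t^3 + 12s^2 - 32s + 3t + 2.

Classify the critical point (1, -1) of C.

local minimum

The mixed partial ∂²C/∂s∂t is 0, so the Hessian at any point is diag(C_ss, C_tt) = diag(12(-s^2 + 2s + 2), -6t).
At (1, -1): H = diag(36, 6).
Both eigenvalues are positive, so H is positive definite: a local minimum.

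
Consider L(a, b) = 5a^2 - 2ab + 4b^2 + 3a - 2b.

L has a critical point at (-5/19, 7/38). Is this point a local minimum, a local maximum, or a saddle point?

The Hessian of L is constant: H = [[10, -2], [-2, 8]].
det(H) = 10·8 − (-2)² = 76.
det(H) > 0 and tr(H) = 18 > 0, so H is positive definite and the point is a local minimum.

local minimum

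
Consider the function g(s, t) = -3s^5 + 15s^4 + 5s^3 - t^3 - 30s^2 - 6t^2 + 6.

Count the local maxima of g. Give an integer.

2

g separates as a function of s plus a function of t, so ∇g=0 decouples.
∂g/∂s = -15s(s - 4)(s - 1)(s + 1) = 0 at s ∈ {-1, 0, 1, 4}; ∂g/∂t = -3t(t + 4) = 0 at t ∈ {-4, 0}.
The Hessian is diagonal: diag(g_ss, g_tt). Second derivatives: g_ss(-1)=150, g_ss(0)=-60, g_ss(1)=90, g_ss(4)=-900; g_tt(-4)=12, g_tt(0)=-12.
Local maxima occur where both diagonal entries negative: (0, 0), (4, 0). Count: 2.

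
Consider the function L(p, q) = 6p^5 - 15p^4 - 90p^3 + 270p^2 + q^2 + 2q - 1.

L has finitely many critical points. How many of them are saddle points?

2

L separates as a function of p plus a function of q, so ∇L=0 decouples.
∂L/∂p = 30p(p - 3)(p - 2)(p + 3) = 0 at p ∈ {-3, 0, 2, 3}; ∂L/∂q = 2(q + 1) = 0 at q ∈ {-1}.
The Hessian is diagonal: diag(L_pp, L_qq). Second derivatives: L_pp(-3)=-2700, L_pp(0)=540, L_pp(2)=-300, L_pp(3)=540; L_qq(-1)=2.
Saddle points occur where the two diagonal entries have opposite signs: (-3, -1), (2, -1). Count: 2.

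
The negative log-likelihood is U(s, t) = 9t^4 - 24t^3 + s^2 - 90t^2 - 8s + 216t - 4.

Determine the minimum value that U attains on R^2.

U(s,t) separates as P(s) + Q(t) − 4, so its minimum is min P + min Q − 4.
P'(s) = 2s - 8 vanishes at s ∈ {4}; Q'(t) = 36(t - 3)(t - 1)(t + 2) vanishes at t ∈ {-2, 1, 3}.
Local minima of P (where P''>0): P(4)=-16. Local minima of Q: Q(-2)=-456, Q(3)=-81.
So the global minimum of U is P(4) + Q(-2) − 4 = -16 − 456 − 4 = -476, attained at (4, -2).

-476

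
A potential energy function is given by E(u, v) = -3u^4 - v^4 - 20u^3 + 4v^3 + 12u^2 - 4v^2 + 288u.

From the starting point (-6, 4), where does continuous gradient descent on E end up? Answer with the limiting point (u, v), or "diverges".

diverges

E is separable, so gradient descent decouples: u follows -∂E/∂u, v follows -∂E/∂v.
∂E/∂u = -12(u - 2)(u + 3)(u + 4); at u=-6 this is 576, so u decreases.
∂E/∂v = -4v(v - 2)(v - 1); at v=4 this is -96, so v increases.
The u-coordinate has no critical point in that direction and runs off to infinity.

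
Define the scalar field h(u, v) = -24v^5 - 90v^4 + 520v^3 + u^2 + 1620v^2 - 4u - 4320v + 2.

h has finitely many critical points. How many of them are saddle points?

h separates as a function of u plus a function of v, so ∇h=0 decouples.
∂h/∂u = 2(u - 2) = 0 at u ∈ {2}; ∂h/∂v = -120(v - 3)(v - 1)(v + 3)(v + 4) = 0 at v ∈ {-4, -3, 1, 3}.
The Hessian is diagonal: diag(h_uu, h_vv). Second derivatives: h_uu(2)=2; h_vv(-4)=4200, h_vv(-3)=-2880, h_vv(1)=4800, h_vv(3)=-10080.
Saddle points occur where the two diagonal entries have opposite signs: (2, -3), (2, 3). Count: 2.

2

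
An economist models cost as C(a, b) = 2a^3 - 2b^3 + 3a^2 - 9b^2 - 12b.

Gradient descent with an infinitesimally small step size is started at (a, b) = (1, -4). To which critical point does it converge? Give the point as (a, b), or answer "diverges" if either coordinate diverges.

(0, -2)

C is separable, so gradient descent decouples: a follows -∂C/∂a, b follows -∂C/∂b.
∂C/∂a = 6a(a + 1); at a=1 this is 12, so a decreases.
∂C/∂b = -6(b + 1)(b + 2); at b=-4 this is -36, so b increases.
a converges to its nearest critical value 0 (a local min of the a-part); b converges to -2. The iterate converges to (0, -2).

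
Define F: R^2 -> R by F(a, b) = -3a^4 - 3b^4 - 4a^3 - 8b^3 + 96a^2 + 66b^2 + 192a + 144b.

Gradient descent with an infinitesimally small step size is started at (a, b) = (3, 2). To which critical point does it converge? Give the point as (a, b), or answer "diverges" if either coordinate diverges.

(-1, -1)

F is separable, so gradient descent decouples: a follows -∂F/∂a, b follows -∂F/∂b.
∂F/∂a = -12(a - 4)(a + 1)(a + 4); at a=3 this is 336, so a decreases.
∂F/∂b = -12(b - 3)(b + 1)(b + 4); at b=2 this is 216, so b decreases.
a converges to its nearest critical value -1 (a local min of the a-part); b converges to -1. The iterate converges to (-1, -1).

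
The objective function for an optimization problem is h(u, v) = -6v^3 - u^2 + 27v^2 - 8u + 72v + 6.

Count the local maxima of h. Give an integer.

1

h separates as a function of u plus a function of v, so ∇h=0 decouples.
∂h/∂u = -2(u + 4) = 0 at u ∈ {-4}; ∂h/∂v = -18(v - 4)(v + 1) = 0 at v ∈ {-1, 4}.
The Hessian is diagonal: diag(h_uu, h_vv). Second derivatives: h_uu(-4)=-2; h_vv(-1)=90, h_vv(4)=-90.
Local maxima occur where both diagonal entries negative: (-4, 4). Count: 1.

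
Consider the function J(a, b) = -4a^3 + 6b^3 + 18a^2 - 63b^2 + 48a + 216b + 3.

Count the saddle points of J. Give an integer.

J separates as a function of a plus a function of b, so ∇J=0 decouples.
∂J/∂a = -12(a - 4)(a + 1) = 0 at a ∈ {-1, 4}; ∂J/∂b = 18(b - 4)(b - 3) = 0 at b ∈ {3, 4}.
The Hessian is diagonal: diag(J_aa, J_bb). Second derivatives: J_aa(-1)=60, J_aa(4)=-60; J_bb(3)=-18, J_bb(4)=18.
Saddle points occur where the two diagonal entries have opposite signs: (-1, 3), (4, 4). Count: 2.

2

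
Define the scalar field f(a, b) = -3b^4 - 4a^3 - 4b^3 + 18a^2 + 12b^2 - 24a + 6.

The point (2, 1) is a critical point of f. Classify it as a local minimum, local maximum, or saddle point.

The mixed partial ∂²f/∂a∂b is 0, so the Hessian at any point is diag(f_aa, f_bb) = diag(12(-2a + 3), 12(-3b^2 - 2b + 2)).
At (2, 1): H = diag(-12, -36).
Both eigenvalues are negative, so H is negative definite: a local maximum.

local maximum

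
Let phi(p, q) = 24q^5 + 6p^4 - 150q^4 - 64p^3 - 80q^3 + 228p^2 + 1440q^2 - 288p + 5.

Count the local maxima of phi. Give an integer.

2

phi separates as a function of p plus a function of q, so ∇phi=0 decouples.
∂phi/∂p = 24(p - 4)(p - 3)(p - 1) = 0 at p ∈ {1, 3, 4}; ∂phi/∂q = 120q(q - 4)(q - 3)(q + 2) = 0 at q ∈ {-2, 0, 3, 4}.
The Hessian is diagonal: diag(phi_pp, phi_qq). Second derivatives: phi_pp(1)=144, phi_pp(3)=-48, phi_pp(4)=72; phi_qq(-2)=-7200, phi_qq(0)=2880, phi_qq(3)=-1800, phi_qq(4)=2880.
Local maxima occur where both diagonal entries negative: (3, -2), (3, 3). Count: 2.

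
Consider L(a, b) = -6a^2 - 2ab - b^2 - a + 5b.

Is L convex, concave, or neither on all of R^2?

L is quadratic, so its Hessian is the constant matrix H = [[-12, -2], [-2, -2]].
det(H) = 20, tr(H) = -14.
det(H) > 0 and tr(H) < 0, so H is negative definite everywhere: concave.

concave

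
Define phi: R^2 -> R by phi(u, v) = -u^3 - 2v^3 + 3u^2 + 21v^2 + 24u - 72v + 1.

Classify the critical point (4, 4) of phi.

local maximum

The mixed partial ∂²phi/∂u∂v is 0, so the Hessian at any point is diag(phi_uu, phi_vv) = diag(6(-u + 1), 6(-2v + 7)).
At (4, 4): H = diag(-18, -6).
Both eigenvalues are negative, so H is negative definite: a local maximum.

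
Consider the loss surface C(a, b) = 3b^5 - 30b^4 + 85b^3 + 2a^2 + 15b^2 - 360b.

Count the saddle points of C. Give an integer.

C separates as a function of a plus a function of b, so ∇C=0 decouples.
∂C/∂a = 4a = 0 at a ∈ {0}; ∂C/∂b = 15(b - 4)(b - 3)(b - 2)(b + 1) = 0 at b ∈ {-1, 2, 3, 4}.
The Hessian is diagonal: diag(C_aa, C_bb). Second derivatives: C_aa(0)=4; C_bb(-1)=-900, C_bb(2)=90, C_bb(3)=-60, C_bb(4)=150.
Saddle points occur where the two diagonal entries have opposite signs: (0, -1), (0, 3). Count: 2.

2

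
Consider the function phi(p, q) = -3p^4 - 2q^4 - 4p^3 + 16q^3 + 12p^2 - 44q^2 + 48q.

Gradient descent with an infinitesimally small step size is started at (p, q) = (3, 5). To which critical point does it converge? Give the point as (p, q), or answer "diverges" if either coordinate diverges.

phi is separable, so gradient descent decouples: p follows -∂phi/∂p, q follows -∂phi/∂q.
∂phi/∂p = -12p(p - 1)(p + 2); at p=3 this is -360, so p increases.
∂phi/∂q = -8(q - 3)(q - 2)(q - 1); at q=5 this is -192, so q increases.
The p-coordinate has no critical point in that direction and runs off to infinity.

diverges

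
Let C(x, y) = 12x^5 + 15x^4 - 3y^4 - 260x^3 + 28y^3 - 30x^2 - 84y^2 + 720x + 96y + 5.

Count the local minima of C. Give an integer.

C separates as a function of x plus a function of y, so ∇C=0 decouples.
∂C/∂x = 60(x - 3)(x - 1)(x + 1)(x + 4) = 0 at x ∈ {-4, -1, 1, 3}; ∂C/∂y = -12(y - 4)(y - 2)(y - 1) = 0 at y ∈ {1, 2, 4}.
The Hessian is diagonal: diag(C_xx, C_yy). Second derivatives: C_xx(-4)=-6300, C_xx(-1)=1440, C_xx(1)=-1200, C_xx(3)=3360; C_yy(1)=-36, C_yy(2)=24, C_yy(4)=-72.
Local minima occur where both diagonal entries positive: (-1, 2), (3, 2). Count: 2.

2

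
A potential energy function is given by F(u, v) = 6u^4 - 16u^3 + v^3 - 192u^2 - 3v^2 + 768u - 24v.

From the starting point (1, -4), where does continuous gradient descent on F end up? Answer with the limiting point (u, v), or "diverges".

F is separable, so gradient descent decouples: u follows -∂F/∂u, v follows -∂F/∂v.
∂F/∂u = 24(u - 4)(u - 2)(u + 4); at u=1 this is 360, so u decreases.
∂F/∂v = 3(v - 4)(v + 2); at v=-4 this is 48, so v decreases.
The v-coordinate has no critical point in that direction and runs off to infinity.

diverges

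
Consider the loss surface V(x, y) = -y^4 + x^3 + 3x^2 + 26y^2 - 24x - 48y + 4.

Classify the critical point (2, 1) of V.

The mixed partial ∂²V/∂x∂y is 0, so the Hessian at any point is diag(V_xx, V_yy) = diag(6(x + 1), 4(-3y^2 + 13)).
At (2, 1): H = diag(18, 40).
Both eigenvalues are positive, so H is positive definite: a local minimum.

local minimum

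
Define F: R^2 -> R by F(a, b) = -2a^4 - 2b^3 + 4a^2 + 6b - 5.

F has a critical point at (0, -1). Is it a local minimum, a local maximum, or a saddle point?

The mixed partial ∂²F/∂a∂b is 0, so the Hessian at any point is diag(F_aa, F_bb) = diag(8(-3a^2 + 1), -12b).
At (0, -1): H = diag(8, 12).
Both eigenvalues are positive, so H is positive definite: a local minimum.

local minimum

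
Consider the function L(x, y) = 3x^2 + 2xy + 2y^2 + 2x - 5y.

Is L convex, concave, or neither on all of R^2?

L is quadratic, so its Hessian is the constant matrix H = [[6, 2], [2, 4]].
det(H) = 20, tr(H) = 10.
det(H) > 0 and tr(H) > 0, so H is positive definite everywhere: convex.

convex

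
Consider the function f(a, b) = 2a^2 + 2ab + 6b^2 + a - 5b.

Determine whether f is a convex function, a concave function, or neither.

f is quadratic, so its Hessian is the constant matrix H = [[4, 2], [2, 12]].
det(H) = 44, tr(H) = 16.
det(H) > 0 and tr(H) > 0, so H is positive definite everywhere: convex.

convex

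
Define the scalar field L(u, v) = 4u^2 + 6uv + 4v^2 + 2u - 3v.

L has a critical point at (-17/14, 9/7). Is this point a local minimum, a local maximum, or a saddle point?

local minimum

The Hessian of L is constant: H = [[8, 6], [6, 8]].
det(H) = 8·8 − 6² = 28.
det(H) > 0 and tr(H) = 16 > 0, so H is positive definite and the point is a local minimum.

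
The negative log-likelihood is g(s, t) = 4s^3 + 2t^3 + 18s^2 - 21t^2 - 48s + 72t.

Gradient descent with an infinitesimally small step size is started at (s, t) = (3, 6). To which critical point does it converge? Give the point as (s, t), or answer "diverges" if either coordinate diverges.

(1, 4)

g is separable, so gradient descent decouples: s follows -∂g/∂s, t follows -∂g/∂t.
∂g/∂s = 12(s - 1)(s + 4); at s=3 this is 168, so s decreases.
∂g/∂t = 6(t - 4)(t - 3); at t=6 this is 36, so t decreases.
s converges to its nearest critical value 1 (a local min of the s-part); t converges to 4. The iterate converges to (1, 4).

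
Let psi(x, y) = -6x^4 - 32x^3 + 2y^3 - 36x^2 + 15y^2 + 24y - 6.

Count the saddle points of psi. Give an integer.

psi separates as a function of x plus a function of y, so ∇psi=0 decouples.
∂psi/∂x = -24x(x + 1)(x + 3) = 0 at x ∈ {-3, -1, 0}; ∂psi/∂y = 6(y + 1)(y + 4) = 0 at y ∈ {-4, -1}.
The Hessian is diagonal: diag(psi_xx, psi_yy). Second derivatives: psi_xx(-3)=-144, psi_xx(-1)=48, psi_xx(0)=-72; psi_yy(-4)=-18, psi_yy(-1)=18.
Saddle points occur where the two diagonal entries have opposite signs: (-3, -1), (-1, -4), (0, -1). Count: 3.

3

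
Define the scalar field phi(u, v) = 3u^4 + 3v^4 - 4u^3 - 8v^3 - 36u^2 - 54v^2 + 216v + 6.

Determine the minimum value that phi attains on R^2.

-858

phi(u,v) separates as P(u) + Q(v) + 6, so its minimum is min P + min Q + 6.
P'(u) = 12u(u - 3)(u + 2) vanishes at u ∈ {-2, 0, 3}; Q'(v) = 12(v - 3)(v - 2)(v + 3) vanishes at v ∈ {-3, 2, 3}.
Local minima of P (where P''>0): P(-2)=-64, P(3)=-189. Local minima of Q: Q(-3)=-675, Q(3)=189.
So the global minimum of phi is P(3) + Q(-3) + 6 = -189 − 675 + 6 = -858, attained at (3, -3).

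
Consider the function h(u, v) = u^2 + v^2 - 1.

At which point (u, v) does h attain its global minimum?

h(u,v) separates as P(u) + Q(v) − 1, so its minimum is min P + min Q − 1.
P'(u) = 2u vanishes at u ∈ {0}; Q'(v) = 2v vanishes at v ∈ {0}.
Local minima of P (where P''>0): P(0)=0. Local minima of Q: Q(0)=0.
So the global minimum of h is P(0) + Q(0) − 1 = 0 + 0 − 1 = -1, attained at (0, 0).

(0, 0)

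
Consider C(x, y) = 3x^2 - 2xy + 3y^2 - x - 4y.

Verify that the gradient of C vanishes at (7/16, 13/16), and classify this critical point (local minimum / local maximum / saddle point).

∇C = (6x - 2y - 1, -2x + 6y - 4); substituting (7/16, 13/16) gives ∇C = (0, 0), so (7/16, 13/16) is indeed a critical point.
The Hessian of C is constant: H = [[6, -2], [-2, 6]].
det(H) = 6·6 − (-2)² = 32.
det(H) > 0 and tr(H) = 12 > 0, so H is positive definite and the point is a local minimum.

local minimum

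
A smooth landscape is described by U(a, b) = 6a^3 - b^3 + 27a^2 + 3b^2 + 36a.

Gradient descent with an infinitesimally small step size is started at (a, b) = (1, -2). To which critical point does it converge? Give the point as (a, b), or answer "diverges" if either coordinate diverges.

U is separable, so gradient descent decouples: a follows -∂U/∂a, b follows -∂U/∂b.
∂U/∂a = 18(a + 1)(a + 2); at a=1 this is 108, so a decreases.
∂U/∂b = -3b(b - 2); at b=-2 this is -24, so b increases.
a converges to its nearest critical value -1 (a local min of the a-part); b converges to 0. The iterate converges to (-1, 0).

(-1, 0)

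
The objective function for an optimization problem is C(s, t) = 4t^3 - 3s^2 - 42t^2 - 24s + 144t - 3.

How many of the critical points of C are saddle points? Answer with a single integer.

C separates as a function of s plus a function of t, so ∇C=0 decouples.
∂C/∂s = -6(s + 4) = 0 at s ∈ {-4}; ∂C/∂t = 12(t - 4)(t - 3) = 0 at t ∈ {3, 4}.
The Hessian is diagonal: diag(C_ss, C_tt). Second derivatives: C_ss(-4)=-6; C_tt(3)=-12, C_tt(4)=12.
Saddle points occur where the two diagonal entries have opposite signs: (-4, 4). Count: 1.

1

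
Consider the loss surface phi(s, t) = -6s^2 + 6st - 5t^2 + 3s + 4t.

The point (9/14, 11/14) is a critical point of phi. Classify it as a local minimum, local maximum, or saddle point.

The Hessian of phi is constant: H = [[-12, 6], [6, -10]].
det(H) = (-12)·(-10) − 6² = 84.
det(H) > 0 and tr(H) = -22 < 0, so H is negative definite and the point is a local maximum.

local maximum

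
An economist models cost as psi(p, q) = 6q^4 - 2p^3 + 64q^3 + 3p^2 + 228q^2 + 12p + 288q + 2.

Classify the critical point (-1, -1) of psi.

The mixed partial ∂²psi/∂p∂q is 0, so the Hessian at any point is diag(psi_pp, psi_qq) = diag(6(-2p + 1), 24(3q^2 + 16q + 19)).
At (-1, -1): H = diag(18, 144).
Both eigenvalues are positive, so H is positive definite: a local minimum.

local minimum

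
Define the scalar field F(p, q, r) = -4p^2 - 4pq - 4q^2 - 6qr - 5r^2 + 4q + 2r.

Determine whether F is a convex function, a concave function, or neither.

concave

F is quadratic, so its Hessian is the constant matrix H = [[-8, -4, 0], [-4, -8, -6], [0, -6, -10]].
Leading principal minors: -8, 48, -192.
Signs alternate −, +, − ⇒ H ≺ 0 ⇒ concave.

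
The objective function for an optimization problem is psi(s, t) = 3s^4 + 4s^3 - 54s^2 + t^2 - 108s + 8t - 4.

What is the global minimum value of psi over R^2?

-479

psi(s,t) separates as P(s) + Q(t) − 4, so its minimum is min P + min Q − 4.
P'(s) = 12(s - 3)(s + 1)(s + 3) vanishes at s ∈ {-3, -1, 3}; Q'(t) = 2(t + 4) vanishes at t ∈ {-4}.
Local minima of P (where P''>0): P(-3)=-27, P(3)=-459. Local minima of Q: Q(-4)=-16.
So the global minimum of psi is P(3) + Q(-4) − 4 = -459 − 16 − 4 = -479, attained at (3, -4).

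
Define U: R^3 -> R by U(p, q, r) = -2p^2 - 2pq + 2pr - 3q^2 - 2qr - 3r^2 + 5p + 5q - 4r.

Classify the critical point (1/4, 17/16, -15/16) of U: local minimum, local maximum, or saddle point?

local maximum

The Hessian is constant: H = [[-4, -2, 2], [-2, -6, -2], [2, -2, -6]].
Leading principal minors: Δ₁ = -4, Δ₂ = 20, Δ₃ = -64.
The minors alternate sign starting negative (−, +, −), so H is negative definite: a local maximum.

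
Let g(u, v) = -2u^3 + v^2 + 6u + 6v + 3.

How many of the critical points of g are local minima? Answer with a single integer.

1

g separates as a function of u plus a function of v, so ∇g=0 decouples.
∂g/∂u = -6(u - 1)(u + 1) = 0 at u ∈ {-1, 1}; ∂g/∂v = 2(v + 3) = 0 at v ∈ {-3}.
The Hessian is diagonal: diag(g_uu, g_vv). Second derivatives: g_uu(-1)=12, g_uu(1)=-12; g_vv(-3)=2.
Local minima occur where both diagonal entries positive: (-1, -3). Count: 1.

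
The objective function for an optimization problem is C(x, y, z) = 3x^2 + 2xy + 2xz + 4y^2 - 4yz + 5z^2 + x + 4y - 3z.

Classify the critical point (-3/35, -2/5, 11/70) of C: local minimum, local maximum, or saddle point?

The Hessian is constant: H = [[6, 2, 2], [2, 8, -4], [2, -4, 10]].
Leading principal minors: Δ₁ = 6, Δ₂ = 44, Δ₃ = 280.
All leading minors are positive, so H is positive definite: a local minimum.

local minimum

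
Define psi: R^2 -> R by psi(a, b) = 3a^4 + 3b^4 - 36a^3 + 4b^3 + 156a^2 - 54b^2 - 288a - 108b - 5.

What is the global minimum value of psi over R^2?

psi(a,b) separates as P(a) + Q(b) − 5, so its minimum is min P + min Q − 5.
P'(a) = 12(a - 4)(a - 3)(a - 2) vanishes at a ∈ {2, 3, 4}; Q'(b) = 12(b - 3)(b + 1)(b + 3) vanishes at b ∈ {-3, -1, 3}.
Local minima of P (where P''>0): P(2)=-192, P(4)=-192. Local minima of Q: Q(-3)=-27, Q(3)=-459.
So the global minimum of psi is P(2) + Q(3) − 5 = -192 − 459 − 5 = -656, attained at (2, 3).

-656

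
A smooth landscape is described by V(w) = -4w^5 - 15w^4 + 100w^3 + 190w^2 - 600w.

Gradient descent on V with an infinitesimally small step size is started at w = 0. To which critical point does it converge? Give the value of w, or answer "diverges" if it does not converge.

1

V'(w) = -20(w - 3)(w - 1)(w + 2)(w + 5), so V'(0) = -600.
Gradient descent moves in the -V' direction, i.e. w is increasing.
The nearest critical point in that direction is w = 1, where V'' = 720 > 0 (a local minimum). The iterate converges there.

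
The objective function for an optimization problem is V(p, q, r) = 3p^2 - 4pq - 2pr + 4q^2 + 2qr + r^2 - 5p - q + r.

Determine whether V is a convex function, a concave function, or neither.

convex

V is quadratic, so its Hessian is the constant matrix H = [[6, -4, -2], [-4, 8, 2], [-2, 2, 2]].
Leading principal minors: 6, 32, 40.
All positive ⇒ H ≻ 0 ⇒ convex.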